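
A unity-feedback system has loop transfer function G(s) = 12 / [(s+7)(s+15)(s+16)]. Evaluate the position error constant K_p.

1/140

G(s) has no factors of s in the denominator, so the system is type 0.
K_p = lim_{s→0} G(s) = 12 / (7·15·16) = 1/140.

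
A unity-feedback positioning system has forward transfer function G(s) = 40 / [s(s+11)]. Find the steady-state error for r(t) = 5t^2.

The open loop has one pole at the origin → type 1 system.
K_a = lim_{s→0} s^2·G(s) = 0; the steady-state error to this parabolic input grows without bound.

infinity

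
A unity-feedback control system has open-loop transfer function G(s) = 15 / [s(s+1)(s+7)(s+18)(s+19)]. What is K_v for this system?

5/798

G(s) has one factor of s in the denominator, so the system is type 1.
K_v = lim_{s→0} s·G(s) = 15 / (1·7·18·19) = 5/798.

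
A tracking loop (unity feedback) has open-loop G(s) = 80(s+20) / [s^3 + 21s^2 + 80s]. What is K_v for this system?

Lowest-order denominator term is 80s, so the open loop has 1 pole at the origin → type 1 system.
K_v = lim_{s→0} s·G(s) = 80·20 / 80 = 20.

20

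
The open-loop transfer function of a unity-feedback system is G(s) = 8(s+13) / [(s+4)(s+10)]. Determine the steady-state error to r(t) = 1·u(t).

G(s) has no factors of s in the denominator, so the system is type 0.
K_p = lim_{s→0} G(s) = 8·13 / (4·10) = 2.6.
e_ss = 1/(1 + K_p) = 1/3.6 = 5/18.

5/18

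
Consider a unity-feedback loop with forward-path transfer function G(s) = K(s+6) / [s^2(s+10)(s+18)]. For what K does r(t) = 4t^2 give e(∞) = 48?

5

G(s) has two factors of s in the denominator, so the system is type 2.
K_a = lim_{s→0} s^2·G(s) = K·6 / (10·18) = (1/30)·K.
e_ss = 8/K_a = 48 ⇒ K_a = 1/6 ⇒ K = (1/6)/(1/30) = 5.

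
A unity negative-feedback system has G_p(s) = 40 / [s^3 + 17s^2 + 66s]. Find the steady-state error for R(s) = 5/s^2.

8.25

The denominator has no term below 66s — 1 pole at s=0, type 1.
K_v = lim_{s→0} s·G_p(s) = 40 / 66 = 20/33.
e_ss = 5/K_v = 5/(20/33) = 8.25.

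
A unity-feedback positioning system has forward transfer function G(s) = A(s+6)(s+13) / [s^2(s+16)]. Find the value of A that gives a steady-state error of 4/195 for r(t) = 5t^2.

System type = 2 (two poles at s=0).
K_a = lim_{s→0} s^2·G(s) = A·6·13 / (16) = 4.875·A.
e_ss = 10/K_a = 4/195 ⇒ K_a = 487.5 ⇒ A = 487.5/4.875 = 100.

100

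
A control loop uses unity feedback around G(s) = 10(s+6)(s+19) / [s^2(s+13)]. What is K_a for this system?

1140/13

System type = 2 (two poles at s=0).
K_a = lim_{s→0} s^2·G(s) = 10·6·19 / (13) = 1140/13.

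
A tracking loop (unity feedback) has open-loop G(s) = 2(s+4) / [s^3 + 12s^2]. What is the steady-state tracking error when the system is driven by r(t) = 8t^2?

The denominator has no term below 12s^2 — 2 poles at s=0, type 2.
K_a = lim_{s→0} s^2·G(s) = 2·4 / 12 = 2/3.
r(t) = 8t^2 gives R(s) = 16/s^3.
e_ss = 16/K_a = 16/(2/3) = 24.

24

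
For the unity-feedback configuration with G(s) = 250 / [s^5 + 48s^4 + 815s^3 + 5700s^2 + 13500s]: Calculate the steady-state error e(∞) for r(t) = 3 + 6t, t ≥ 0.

Lowest-order denominator term is 13500s, so the open loop has 1 pole at the origin → type 1 system. Taking each input component in turn:
  • 3: tracked with zero error.
  • 6t: e_ss = 6/K_v with K_v=1/54 → 324.
Total e_ss = 324.

324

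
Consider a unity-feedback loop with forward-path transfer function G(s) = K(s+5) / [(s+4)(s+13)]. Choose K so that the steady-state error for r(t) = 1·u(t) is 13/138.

No free integrators in G(s): this is a type 0 system.
K_p = lim_{s→0} G(s) = K·5 / (4·13) = (5/52)·K.
e_ss = 1/(1 + K_p) = 13/138 ⇒ 1 + (5/52)·K = 138/13 ⇒ K = 100.

100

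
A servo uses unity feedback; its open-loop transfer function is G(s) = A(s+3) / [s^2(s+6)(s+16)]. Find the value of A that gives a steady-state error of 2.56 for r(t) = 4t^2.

The open loop has two poles at the origin → type 2 system.
K_a = lim_{s→0} s^2·G(s) = A·3 / (6·16) = (1/32)·A.
e_ss = 8/K_a = 2.56 ⇒ K_a = 3.125 ⇒ A = 3.125/(1/32) = 100.

100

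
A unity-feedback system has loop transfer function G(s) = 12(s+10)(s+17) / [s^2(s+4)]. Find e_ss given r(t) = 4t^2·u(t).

System type = 2 (two poles at s=0).
K_a = lim_{s→0} s^2·G(s) = 12·10·17 / (4) = 510.
r(t) = 4t^2 gives R(s) = 8/s^3.
e_ss = 8/K_a = 8/510 = 4/255.

4/255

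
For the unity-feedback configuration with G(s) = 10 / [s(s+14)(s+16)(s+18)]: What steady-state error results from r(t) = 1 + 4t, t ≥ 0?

1612.8

System type = 1 (one pole at s=0). By superposition:
  • 1: tracked with zero error.
  • 4t: e_ss = 4/K_v with K_v=5/2016 → 1612.8.
Total e_ss = 1612.8.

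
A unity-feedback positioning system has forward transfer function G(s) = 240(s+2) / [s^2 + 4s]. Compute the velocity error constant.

The denominator has no term below 4s — 1 pole at s=0, type 1.
K_v = lim_{s→0} s·G(s) = 240·2 / 4 = 120.

120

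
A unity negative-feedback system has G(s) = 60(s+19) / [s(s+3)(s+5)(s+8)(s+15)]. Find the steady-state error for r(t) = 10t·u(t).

G(s) has one factor of s in the denominator, so the system is type 1.
K_v = lim_{s→0} s·G(s) = 60·19 / (3·5·8·15) = 19/30.
e_ss = 10/K_v = 10/(19/30) = 300/19.

300/19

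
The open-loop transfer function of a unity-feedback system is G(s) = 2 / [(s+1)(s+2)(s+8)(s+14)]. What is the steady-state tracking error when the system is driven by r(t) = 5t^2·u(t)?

infinity

System type = 0 (no poles at s=0).
For a type-0 system K_a = 0, so e_ss to a parabolic input is unbounded.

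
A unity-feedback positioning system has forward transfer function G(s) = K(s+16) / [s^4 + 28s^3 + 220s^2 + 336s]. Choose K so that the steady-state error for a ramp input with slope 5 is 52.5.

The denominator has no term below 336s — 1 pole at s=0, type 1.
K_v = lim_{s→0} s·G(s) = K·16 / 336 = (1/21)·K.
e_ss = 5/K_v = 52.5 ⇒ K_v = 2/21 ⇒ K = (2/21)/(1/21) = 2.

2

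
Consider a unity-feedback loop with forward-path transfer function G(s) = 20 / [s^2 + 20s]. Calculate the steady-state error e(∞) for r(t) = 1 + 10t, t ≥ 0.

Factoring s from the denominator leaves a polynomial with constant term 20, so the system is type 1. Treating each term separately:
  • 1: tracked with zero error.
  • 10t: e_ss = 10/K_v with K_v=1 → 10.
Total e_ss = 10.

10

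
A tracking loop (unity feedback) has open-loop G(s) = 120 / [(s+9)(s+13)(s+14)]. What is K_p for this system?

G(s) has no factors of s in the denominator, so the system is type 0.
K_p = lim_{s→0} G(s) = 120 / (9·13·14) = 20/273.

20/273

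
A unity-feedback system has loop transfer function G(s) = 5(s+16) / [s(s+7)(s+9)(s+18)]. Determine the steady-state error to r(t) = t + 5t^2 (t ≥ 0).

infinity

G(s) has one factor of s in the denominator, so the system is type 1. Taking each input component in turn:
  • t: e_ss = 1/K_v with K_v=40/567 → 14.175.
  • 5t^2: a type-1 system cannot track it, e_ss → ∞.
The unbounded component dominates.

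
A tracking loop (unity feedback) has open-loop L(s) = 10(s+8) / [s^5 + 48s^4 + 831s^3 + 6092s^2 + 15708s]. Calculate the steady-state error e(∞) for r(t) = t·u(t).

196.35

The denominator has no term below 15708s — 1 pole at s=0, type 1.
K_v = lim_{s→0} s·L(s) = 10·8 / 15708 = 20/3927.
e_ss = 1/K_v = 1/(20/3927) = 196.35.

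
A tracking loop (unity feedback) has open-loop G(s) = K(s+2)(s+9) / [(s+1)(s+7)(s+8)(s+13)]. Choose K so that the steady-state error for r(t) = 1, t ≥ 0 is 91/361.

120

System type = 0 (no poles at s=0).
K_p = lim_{s→0} G(s) = K·2·9 / (1·7·8·13) = (9/364)·K.
e_ss = 1/(1 + K_p) = 91/361 ⇒ 1 + (9/364)·K = 361/91 ⇒ K = 120.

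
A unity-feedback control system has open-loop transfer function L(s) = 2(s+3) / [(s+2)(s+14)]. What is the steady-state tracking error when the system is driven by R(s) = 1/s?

14/17

No free integrators in L(s): this is a type 0 system.
K_p = lim_{s→0} L(s) = 2·3 / (2·14) = 3/14.
e_ss = 1/(1 + K_p) = 1/(17/14) = 14/17.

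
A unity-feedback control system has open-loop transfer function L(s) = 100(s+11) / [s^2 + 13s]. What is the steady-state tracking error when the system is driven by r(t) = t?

13/1100

The denominator has no term below 13s — 1 pole at s=0, type 1.
K_v = lim_{s→0} s·L(s) = 100·11 / 13 = 1100/13.
e_ss = 1/K_v = 1/(1100/13) = 13/1100.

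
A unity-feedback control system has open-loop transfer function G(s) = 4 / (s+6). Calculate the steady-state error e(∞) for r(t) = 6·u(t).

System type = 0 (no poles at s=0).
K_p = lim_{s→0} G(s) = 4 / (6) = 2/3.
e_ss = 6/(1 + K_p) = 6/(5/3) = 3.6.

3.6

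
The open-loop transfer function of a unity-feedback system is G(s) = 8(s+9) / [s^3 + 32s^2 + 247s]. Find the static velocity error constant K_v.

72/247

Lowest-order denominator term is 247s, so the open loop has 1 pole at the origin → type 1 system.
K_v = lim_{s→0} s·G(s) = 8·9 / 247 = 72/247.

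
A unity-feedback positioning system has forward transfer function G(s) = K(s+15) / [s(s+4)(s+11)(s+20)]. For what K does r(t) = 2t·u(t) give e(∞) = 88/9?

One free integrator in G(s): this is a type 1 system.
K_v = lim_{s→0} s·G(s) = K·15 / (4·11·20) = (3/176)·K.
e_ss = 2/K_v = 88/9 ⇒ K_v = 9/44 ⇒ K = (9/44)/(3/176) = 12.

12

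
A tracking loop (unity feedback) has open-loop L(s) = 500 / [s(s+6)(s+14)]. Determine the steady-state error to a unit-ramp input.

One free integrator in L(s): this is a type 1 system.
K_v = lim_{s→0} s·L(s) = 500 / (6·14) = 125/21.
e_ss = 1/K_v = 1/(125/21) = 0.168.

0.168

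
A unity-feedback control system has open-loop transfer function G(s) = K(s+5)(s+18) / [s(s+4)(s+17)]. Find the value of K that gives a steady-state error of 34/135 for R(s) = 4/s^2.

System type = 1 (one pole at s=0).
K_v = lim_{s→0} s·G(s) = K·5·18 / (4·17) = (45/34)·K.
e_ss = 4/K_v = 34/135 ⇒ K_v = 270/17 ⇒ K = (270/17)/(45/34) = 12.

12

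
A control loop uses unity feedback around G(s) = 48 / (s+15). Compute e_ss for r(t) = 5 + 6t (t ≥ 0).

System type = 0 (no poles at s=0). Taking each input component in turn:
  • 5: e_ss = 5/(1+K_p) with K_p=3.2 → 25/21.
  • 6t: a type-0 system cannot track it, e_ss → ∞.
The unbounded component dominates.

infinity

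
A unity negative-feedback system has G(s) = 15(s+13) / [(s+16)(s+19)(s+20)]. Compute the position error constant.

39/1216

G(s) has no factors of s in the denominator, so the system is type 0.
K_p = lim_{s→0} G(s) = 15·13 / (16·19·20) = 39/1216.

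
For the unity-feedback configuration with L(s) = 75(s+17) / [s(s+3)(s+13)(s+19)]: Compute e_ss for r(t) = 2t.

494/425

L(s) has one factor of s in the denominator, so the system is type 1.
K_v = lim_{s→0} s·L(s) = 75·17 / (3·13·19) = 425/247.
e_ss = 2/K_v = 2/(425/247) = 494/425.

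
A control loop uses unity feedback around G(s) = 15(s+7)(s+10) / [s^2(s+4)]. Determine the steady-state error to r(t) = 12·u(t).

0

The open loop has two poles at the origin → type 2 system.
A type-2 system has K_p = ∞, so it tracks a step input with zero steady-state error.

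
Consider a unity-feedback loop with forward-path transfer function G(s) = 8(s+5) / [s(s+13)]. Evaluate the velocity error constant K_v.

40/13

System type = 1 (one pole at s=0).
K_v = lim_{s→0} s·G(s) = 8·5 / (13) = 40/13.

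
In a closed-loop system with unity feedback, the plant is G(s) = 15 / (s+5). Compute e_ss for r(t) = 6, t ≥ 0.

G(s) has no factors of s in the denominator, so the system is type 0.
K_p = lim_{s→0} G(s) = 15 / (5) = 3.
e_ss = 6/(1 + K_p) = 6/4 = 1.5.

1.5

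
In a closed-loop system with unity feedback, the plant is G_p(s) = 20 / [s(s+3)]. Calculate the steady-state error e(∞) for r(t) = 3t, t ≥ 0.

0.45

G_p(s) has one factor of s in the denominator, so the system is type 1.
K_v = lim_{s→0} s·G_p(s) = 20 / (3) = 20/3.
e_ss = 3/K_v = 3/(20/3) = 0.45.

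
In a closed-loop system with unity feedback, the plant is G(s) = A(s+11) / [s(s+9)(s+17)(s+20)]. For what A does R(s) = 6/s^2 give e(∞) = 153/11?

120

G(s) has one factor of s in the denominator, so the system is type 1.
K_v = lim_{s→0} s·G(s) = A·11 / (9·17·20) = (11/3060)·A.
e_ss = 6/K_v = 153/11 ⇒ K_v = 22/51 ⇒ A = (22/51)/(11/3060) = 120.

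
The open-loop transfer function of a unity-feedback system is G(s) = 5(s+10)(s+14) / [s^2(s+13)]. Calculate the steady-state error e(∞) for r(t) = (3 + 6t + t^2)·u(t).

13/350

System type = 2 (two poles at s=0). By superposition:
  • 3: tracked with zero error.
  • 6t: tracked with zero error.
  • t^2: e_ss = 2/K_a with K_a=700/13 → 13/350.
Total e_ss = 13/350.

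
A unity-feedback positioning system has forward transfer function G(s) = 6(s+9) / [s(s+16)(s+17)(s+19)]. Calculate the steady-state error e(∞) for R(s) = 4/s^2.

One free integrator in G(s): this is a type 1 system.
K_v = lim_{s→0} s·G(s) = 6·9 / (16·17·19) = 27/2584.
e_ss = 4/K_v = 4/(27/2584) = 10336/27.

10336/27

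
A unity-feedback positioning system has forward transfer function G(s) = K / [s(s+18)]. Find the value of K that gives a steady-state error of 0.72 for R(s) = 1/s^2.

The open loop has one pole at the origin → type 1 system.
K_v = lim_{s→0} s·G(s) = K / (18) = (1/18)·K.
e_ss = 1/K_v = 0.72 ⇒ K_v = 25/18 ⇒ K = (25/18)/(1/18) = 25.

25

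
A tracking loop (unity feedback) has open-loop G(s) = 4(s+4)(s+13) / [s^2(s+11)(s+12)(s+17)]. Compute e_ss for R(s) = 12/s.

0

System type = 2 (two poles at s=0).
A type-2 system has K_p = ∞, so it tracks a step input with zero steady-state error.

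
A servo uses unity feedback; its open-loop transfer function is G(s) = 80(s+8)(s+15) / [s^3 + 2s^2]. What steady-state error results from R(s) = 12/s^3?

0.0025

Lowest-order denominator term is 2s^2, so the open loop has 2 poles at the origin → type 2 system.
K_a = lim_{s→0} s^2·G(s) = 80·8·15 / 2 = 4800.
r(t) = 6t^2 gives R(s) = 12/s^3.
e_ss = 12/K_a = 12/4800 = 0.0025.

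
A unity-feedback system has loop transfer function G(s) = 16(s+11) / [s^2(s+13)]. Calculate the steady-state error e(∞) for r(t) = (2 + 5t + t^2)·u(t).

System type = 2 (two poles at s=0). Taking each input component in turn:
  • 2: tracked with zero error.
  • 5t: tracked with zero error.
  • t^2: e_ss = 2/K_a with K_a=176/13 → 13/88.
Total e_ss = 13/88.

13/88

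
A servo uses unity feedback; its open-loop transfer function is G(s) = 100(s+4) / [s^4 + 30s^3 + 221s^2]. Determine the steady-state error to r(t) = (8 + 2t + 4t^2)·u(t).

Lowest-order denominator term is 221s^2, so the open loop has 2 poles at the origin → type 2 system. Treating each term separately:
  • 8: tracked with zero error.
  • 2t: tracked with zero error.
  • 4t^2: e_ss = 8/K_a with K_a=400/221 → 4.42.
Total e_ss = 4.42.

4.42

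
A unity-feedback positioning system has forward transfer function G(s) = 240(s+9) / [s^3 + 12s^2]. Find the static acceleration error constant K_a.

Factoring s^2 from the denominator leaves a polynomial with constant term 12, so the system is type 2.
K_a = lim_{s→0} s^2·G(s) = 240·9 / 12 = 180.

180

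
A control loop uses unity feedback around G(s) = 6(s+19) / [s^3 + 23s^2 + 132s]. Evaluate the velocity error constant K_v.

Factoring s from the denominator leaves a polynomial with constant term 132, so the system is type 1.
K_v = lim_{s→0} s·G(s) = 6·19 / 132 = 19/22.

19/22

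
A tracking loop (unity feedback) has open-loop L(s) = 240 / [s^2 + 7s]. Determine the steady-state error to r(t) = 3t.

0.0875

Factoring s from the denominator leaves a polynomial with constant term 7, so the system is type 1.
K_v = lim_{s→0} s·L(s) = 240 / 7 = 240/7.
e_ss = 3/K_v = 3/(240/7) = 0.0875.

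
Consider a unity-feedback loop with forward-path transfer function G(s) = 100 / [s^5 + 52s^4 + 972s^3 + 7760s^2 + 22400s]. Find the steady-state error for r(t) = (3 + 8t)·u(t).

The denominator has no term below 22400s — 1 pole at s=0, type 1. Taking each input component in turn:
  • 3: tracked with zero error.
  • 8t: e_ss = 8/K_v with K_v=1/224 → 1792.
Total e_ss = 1792.

1792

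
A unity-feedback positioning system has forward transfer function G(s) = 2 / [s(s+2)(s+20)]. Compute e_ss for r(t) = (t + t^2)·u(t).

The open loop has one pole at the origin → type 1 system. Taking each input component in turn:
  • t: e_ss = 1/K_v with K_v=0.05 → 20.
  • t^2: a type-1 system cannot track it, e_ss → ∞.
The unbounded component dominates.

infinity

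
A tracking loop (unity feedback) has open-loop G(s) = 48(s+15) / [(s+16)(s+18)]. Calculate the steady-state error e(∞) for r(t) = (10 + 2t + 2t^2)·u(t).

The open loop has no poles at the origin → type 0 system. By superposition:
  • 10: e_ss = 10/(1+K_p) with K_p=2.5 → 20/7.
  • 2t: a type-0 system cannot track it, e_ss → ∞.
  • 2t^2: a type-0 system cannot track it, e_ss → ∞.
The unbounded component dominates.

infinity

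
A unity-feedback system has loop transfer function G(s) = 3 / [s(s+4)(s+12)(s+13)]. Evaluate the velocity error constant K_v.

1/208

G(s) has one factor of s in the denominator, so the system is type 1.
K_v = lim_{s→0} s·G(s) = 3 / (4·12·13) = 1/208.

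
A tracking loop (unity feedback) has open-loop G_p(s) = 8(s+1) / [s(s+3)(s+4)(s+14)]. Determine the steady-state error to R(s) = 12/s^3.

infinity

The open loop has one pole at the origin → type 1 system.
For a type-1 system K_a = 0, so e_ss to a parabolic input is unbounded.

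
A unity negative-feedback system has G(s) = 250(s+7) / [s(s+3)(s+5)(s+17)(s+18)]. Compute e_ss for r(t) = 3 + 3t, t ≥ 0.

1377/175

System type = 1 (one pole at s=0). Taking each input component in turn:
  • 3: tracked with zero error.
  • 3t: e_ss = 3/K_v with K_v=175/459 → 1377/175.
Total e_ss = 1377/175.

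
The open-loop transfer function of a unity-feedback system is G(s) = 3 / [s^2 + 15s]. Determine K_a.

Factoring s from the denominator leaves a polynomial with constant term 15, so the system is type 1.
K_a = lim_{s→0} s^2·G(s) = 0 (the extra factor of s kills the finite limit).

0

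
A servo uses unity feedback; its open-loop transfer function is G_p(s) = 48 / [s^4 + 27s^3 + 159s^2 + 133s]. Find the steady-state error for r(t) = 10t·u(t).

665/24

Lowest-order denominator term is 133s, so the open loop has 1 pole at the origin → type 1 system.
K_v = lim_{s→0} s·G_p(s) = 48 / 133 = 48/133.
e_ss = 10/K_v = 10/(48/133) = 665/24.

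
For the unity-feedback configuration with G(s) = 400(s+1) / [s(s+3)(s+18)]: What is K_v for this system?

System type = 1 (one pole at s=0).
K_v = lim_{s→0} s·G(s) = 400·1 / (3·18) = 200/27.

200/27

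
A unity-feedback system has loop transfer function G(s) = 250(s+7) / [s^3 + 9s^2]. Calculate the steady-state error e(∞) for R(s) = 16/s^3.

72/875

The denominator has no term below 9s^2 — 2 poles at s=0, type 2.
K_a = lim_{s→0} s^2·G(s) = 250·7 / 9 = 1750/9.
r(t) = 8t^2 gives R(s) = 16/s^3.
e_ss = 16/K_a = 16/(1750/9) = 72/875.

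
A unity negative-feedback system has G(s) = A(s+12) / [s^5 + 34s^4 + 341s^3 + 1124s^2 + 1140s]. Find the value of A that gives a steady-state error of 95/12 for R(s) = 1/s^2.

12

Factoring s from the denominator leaves a polynomial with constant term 1140, so the system is type 1.
K_v = lim_{s→0} s·G(s) = A·12 / 1140 = (1/95)·A.
e_ss = 1/K_v = 95/12 ⇒ K_v = 12/95 ⇒ A = (12/95)/(1/95) = 12.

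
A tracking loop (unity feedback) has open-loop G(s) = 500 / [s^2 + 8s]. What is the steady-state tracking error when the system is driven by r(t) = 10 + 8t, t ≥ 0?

The denominator has no term below 8s — 1 pole at s=0, type 1. Taking each input component in turn:
  • 10: tracked with zero error.
  • 8t: e_ss = 8/K_v with K_v=62.5 → 0.128.
Total e_ss = 0.128.

0.128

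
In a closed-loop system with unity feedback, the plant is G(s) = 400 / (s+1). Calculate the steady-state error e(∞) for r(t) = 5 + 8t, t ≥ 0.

infinity

System type = 0 (no poles at s=0). By superposition:
  • 5: e_ss = 5/(1+K_p) with K_p=400 → 5/401.
  • 8t: a type-0 system cannot track it, e_ss → ∞.
The unbounded component dominates.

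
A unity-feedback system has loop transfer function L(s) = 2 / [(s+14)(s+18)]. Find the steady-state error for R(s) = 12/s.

1512/127

The open loop has no poles at the origin → type 0 system.
K_p = lim_{s→0} L(s) = 2 / (14·18) = 1/126.
e_ss = 12/(1 + K_p) = 12/(127/126) = 1512/127.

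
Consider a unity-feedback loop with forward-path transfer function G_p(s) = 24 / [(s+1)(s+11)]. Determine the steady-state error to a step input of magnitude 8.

G_p(s) has no factors of s in the denominator, so the system is type 0.
K_p = lim_{s→0} G_p(s) = 24 / (1·11) = 24/11.
e_ss = 8/(1 + K_p) = 8/(35/11) = 88/35.

88/35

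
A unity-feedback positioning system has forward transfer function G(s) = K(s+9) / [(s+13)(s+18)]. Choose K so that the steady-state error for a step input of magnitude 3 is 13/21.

System type = 0 (no poles at s=0).
K_p = lim_{s→0} G(s) = K·9 / (13·18) = (1/26)·K.
e_ss = 3/(1 + K_p) = 13/21 ⇒ 1 + (1/26)·K = 63/13 ⇒ K = 100.

100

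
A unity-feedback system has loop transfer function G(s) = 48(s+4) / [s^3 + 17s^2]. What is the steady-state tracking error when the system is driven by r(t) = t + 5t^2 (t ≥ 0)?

85/96

The denominator has no term below 17s^2 — 2 poles at s=0, type 2. By superposition:
  • t: tracked with zero error.
  • 5t^2: e_ss = 10/K_a with K_a=192/17 → 85/96.
Total e_ss = 85/96.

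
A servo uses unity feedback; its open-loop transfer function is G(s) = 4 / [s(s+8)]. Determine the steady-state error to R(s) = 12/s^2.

24

One free integrator in G(s): this is a type 1 system.
K_v = lim_{s→0} s·G(s) = 4 / (8) = 0.5.
e_ss = 12/K_v = 12/0.5 = 24.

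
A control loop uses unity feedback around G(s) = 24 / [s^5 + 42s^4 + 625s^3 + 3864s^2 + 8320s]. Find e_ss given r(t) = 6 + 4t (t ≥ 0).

4160/3

Lowest-order denominator term is 8320s, so the open loop has 1 pole at the origin → type 1 system. Treating each term separately:
  • 6: tracked with zero error.
  • 4t: e_ss = 4/K_v with K_v=3/1040 → 4160/3.
Total e_ss = 4160/3.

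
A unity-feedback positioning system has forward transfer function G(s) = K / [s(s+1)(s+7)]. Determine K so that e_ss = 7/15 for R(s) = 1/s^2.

One free integrator in G(s): this is a type 1 system.
K_v = lim_{s→0} s·G(s) = K / (1·7) = (1/7)·K.
e_ss = 1/K_v = 7/15 ⇒ K_v = 15/7 ⇒ K = (15/7)/(1/7) = 15.

15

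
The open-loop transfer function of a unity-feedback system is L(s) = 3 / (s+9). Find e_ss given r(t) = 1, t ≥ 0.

0.75

The open loop has no poles at the origin → type 0 system.
K_p = lim_{s→0} L(s) = 3 / (9) = 1/3.
e_ss = 1/(1 + K_p) = 1/(4/3) = 0.75.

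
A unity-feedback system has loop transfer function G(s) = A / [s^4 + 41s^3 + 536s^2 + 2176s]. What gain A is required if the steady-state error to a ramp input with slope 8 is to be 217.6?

80

Lowest-order denominator term is 2176s, so the open loop has 1 pole at the origin → type 1 system.
K_v = lim_{s→0} s·G(s) = A / 2176 = (1/2176)·A.
e_ss = 8/K_v = 217.6 ⇒ K_v = 5/136 ⇒ A = (5/136)/(1/2176) = 80.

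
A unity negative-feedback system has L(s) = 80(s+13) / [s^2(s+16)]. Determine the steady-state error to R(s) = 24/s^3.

L(s) has two factors of s in the denominator, so the system is type 2.
K_a = lim_{s→0} s^2·L(s) = 80·13 / (16) = 65.
r(t) = 12t^2 gives R(s) = 24/s^3.
e_ss = 24/K_a = 24/65.

24/65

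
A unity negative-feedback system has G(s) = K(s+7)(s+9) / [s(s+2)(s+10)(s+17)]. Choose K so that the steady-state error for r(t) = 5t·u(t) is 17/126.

The open loop has one pole at the origin → type 1 system.
K_v = lim_{s→0} s·G(s) = K·7·9 / (2·10·17) = (63/340)·K.
e_ss = 5/K_v = 17/126 ⇒ K_v = 630/17 ⇒ K = (630/17)/(63/340) = 200.

200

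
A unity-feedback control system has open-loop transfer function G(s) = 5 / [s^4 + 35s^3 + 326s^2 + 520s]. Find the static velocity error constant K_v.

Factoring s from the denominator leaves a polynomial with constant term 520, so the system is type 1.
K_v = lim_{s→0} s·G(s) = 5 / 520 = 1/104.

1/104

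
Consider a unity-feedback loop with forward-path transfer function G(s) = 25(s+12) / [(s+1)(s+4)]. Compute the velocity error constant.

0

The open loop has no poles at the origin → type 0 system.
K_v = lim_{s→0} s·G(s) = 0 (the extra factor of s kills the finite limit).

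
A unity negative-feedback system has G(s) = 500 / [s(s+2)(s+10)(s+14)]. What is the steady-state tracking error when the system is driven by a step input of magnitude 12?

0

G(s) has one factor of s in the denominator, so the system is type 1.
K_p = ∞ for a type-1 system; e_ss to a step is zero.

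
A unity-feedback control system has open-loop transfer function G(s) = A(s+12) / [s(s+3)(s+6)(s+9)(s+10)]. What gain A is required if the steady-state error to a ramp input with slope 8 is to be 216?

5

The open loop has one pole at the origin → type 1 system.
K_v = lim_{s→0} s·G(s) = A·12 / (3·6·9·10) = (1/135)·A.
e_ss = 8/K_v = 216 ⇒ K_v = 1/27 ⇒ A = (1/27)/(1/135) = 5.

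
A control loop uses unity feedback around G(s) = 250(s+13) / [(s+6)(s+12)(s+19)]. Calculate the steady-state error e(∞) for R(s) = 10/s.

G(s) has no factors of s in the denominator, so the system is type 0.
K_p = lim_{s→0} G(s) = 250·13 / (6·12·19) = 1625/684.
e_ss = 10/(1 + K_p) = 10/(2309/684) = 6840/2309.

6840/2309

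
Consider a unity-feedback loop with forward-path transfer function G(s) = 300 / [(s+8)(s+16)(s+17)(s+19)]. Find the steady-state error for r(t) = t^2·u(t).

infinity

System type = 0 (no poles at s=0).
For a type-0 system K_a = 0, so e_ss to a parabolic input is unbounded.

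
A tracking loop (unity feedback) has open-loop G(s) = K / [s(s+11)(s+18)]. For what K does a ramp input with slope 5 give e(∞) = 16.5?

System type = 1 (one pole at s=0).
K_v = lim_{s→0} s·G(s) = K / (11·18) = (1/198)·K.
e_ss = 5/K_v = 16.5 ⇒ K_v = 10/33 ⇒ K = (10/33)/(1/198) = 60.

60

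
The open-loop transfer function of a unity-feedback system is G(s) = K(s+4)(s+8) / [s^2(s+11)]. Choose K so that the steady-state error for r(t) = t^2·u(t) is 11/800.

50

G(s) has two factors of s in the denominator, so the system is type 2.
K_a = lim_{s→0} s^2·G(s) = K·4·8 / (11) = (32/11)·K.
e_ss = 2/K_a = 11/800 ⇒ K_a = 1600/11 ⇒ K = (1600/11)/(32/11) = 50.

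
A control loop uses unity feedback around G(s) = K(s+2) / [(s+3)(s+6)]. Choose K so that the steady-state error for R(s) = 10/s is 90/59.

G(s) has no factors of s in the denominator, so the system is type 0.
K_p = lim_{s→0} G(s) = K·2 / (3·6) = (1/9)·K.
e_ss = 10/(1 + K_p) = 90/59 ⇒ 1 + (1/9)·K = 59/9 ⇒ K = 50.

50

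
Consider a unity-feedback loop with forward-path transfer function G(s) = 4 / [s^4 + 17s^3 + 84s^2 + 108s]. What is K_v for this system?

The denominator has no term below 108s — 1 pole at s=0, type 1.
K_v = lim_{s→0} s·G(s) = 4 / 108 = 1/27.

1/27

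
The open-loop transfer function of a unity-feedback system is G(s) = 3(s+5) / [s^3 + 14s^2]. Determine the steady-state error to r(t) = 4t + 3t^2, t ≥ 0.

Factoring s^2 from the denominator leaves a polynomial with constant term 14, so the system is type 2. By superposition:
  • 4t: tracked with zero error.
  • 3t^2: e_ss = 6/K_a with K_a=15/14 → 5.6.
Total e_ss = 5.6.

5.6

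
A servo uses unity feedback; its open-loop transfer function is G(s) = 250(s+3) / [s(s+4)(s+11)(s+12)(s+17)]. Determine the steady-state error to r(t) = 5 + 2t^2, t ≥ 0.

One free integrator in G(s): this is a type 1 system. Taking each input component in turn:
  • 5: tracked with zero error.
  • 2t^2: a type-1 system cannot track it, e_ss → ∞.
The unbounded component dominates.

infinity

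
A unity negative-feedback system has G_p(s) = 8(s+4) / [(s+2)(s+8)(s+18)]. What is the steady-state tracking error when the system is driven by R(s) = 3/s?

2.7

The open loop has no poles at the origin → type 0 system.
K_p = lim_{s→0} G_p(s) = 8·4 / (2·8·18) = 1/9.
e_ss = 3/(1 + K_p) = 3/(10/9) = 2.7.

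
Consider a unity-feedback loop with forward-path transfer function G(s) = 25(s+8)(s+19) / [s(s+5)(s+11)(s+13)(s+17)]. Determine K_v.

System type = 1 (one pole at s=0).
K_v = lim_{s→0} s·G(s) = 25·8·19 / (5·11·13·17) = 760/2431.

760/2431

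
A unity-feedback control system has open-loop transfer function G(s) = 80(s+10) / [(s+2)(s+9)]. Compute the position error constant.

No free integrators in G(s): this is a type 0 system.
K_p = lim_{s→0} G(s) = 80·10 / (2·9) = 400/9.

400/9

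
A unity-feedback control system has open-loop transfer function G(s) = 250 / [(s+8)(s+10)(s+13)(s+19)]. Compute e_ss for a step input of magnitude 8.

The open loop has no poles at the origin → type 0 system.
K_p = lim_{s→0} G(s) = 250 / (8·10·13·19) = 25/1976.
e_ss = 8/(1 + K_p) = 8/(2001/1976) = 15808/2001.

15808/2001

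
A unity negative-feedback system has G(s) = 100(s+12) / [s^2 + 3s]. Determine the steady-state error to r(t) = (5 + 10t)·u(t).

Lowest-order denominator term is 3s, so the open loop has 1 pole at the origin → type 1 system. Taking each input component in turn:
  • 5: tracked with zero error.
  • 10t: e_ss = 10/K_v with K_v=400 → 0.025.
Total e_ss = 0.025.

0.025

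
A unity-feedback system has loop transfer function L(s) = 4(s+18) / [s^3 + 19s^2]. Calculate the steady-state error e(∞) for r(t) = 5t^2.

95/36

The denominator has no term below 19s^2 — 2 poles at s=0, type 2.
K_a = lim_{s→0} s^2·L(s) = 4·18 / 19 = 72/19.
r(t) = 5t^2 gives R(s) = 10/s^3.
e_ss = 10/K_a = 10/(72/19) = 95/36.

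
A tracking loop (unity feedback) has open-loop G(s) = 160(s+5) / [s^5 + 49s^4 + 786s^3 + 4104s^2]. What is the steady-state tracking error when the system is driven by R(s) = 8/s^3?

41.04

The denominator has no term below 4104s^2 — 2 poles at s=0, type 2.
K_a = lim_{s→0} s^2·G(s) = 160·5 / 4104 = 100/513.
r(t) = 4t^2 gives R(s) = 8/s^3.
e_ss = 8/K_a = 8/(100/513) = 41.04.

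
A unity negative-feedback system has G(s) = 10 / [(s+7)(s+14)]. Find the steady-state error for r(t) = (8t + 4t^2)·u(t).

infinity

No free integrators in G(s): this is a type 0 system. Taking each input component in turn:
  • 8t: a type-0 system cannot track it, e_ss → ∞.
  • 4t^2: a type-0 system cannot track it, e_ss → ∞.
The unbounded component dominates.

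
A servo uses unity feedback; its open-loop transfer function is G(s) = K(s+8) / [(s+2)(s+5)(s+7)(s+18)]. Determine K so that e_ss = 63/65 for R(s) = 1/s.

System type = 0 (no poles at s=0).
K_p = lim_{s→0} G(s) = K·8 / (2·5·7·18) = (2/315)·K.
e_ss = 1/(1 + K_p) = 63/65 ⇒ 1 + (2/315)·K = 65/63 ⇒ K = 5.

5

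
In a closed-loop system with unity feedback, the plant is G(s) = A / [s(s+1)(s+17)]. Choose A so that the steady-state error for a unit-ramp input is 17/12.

12

The open loop has one pole at the origin → type 1 system.
K_v = lim_{s→0} s·G(s) = A / (1·17) = (1/17)·A.
e_ss = 1/K_v = 17/12 ⇒ K_v = 12/17 ⇒ A = (12/17)/(1/17) = 12.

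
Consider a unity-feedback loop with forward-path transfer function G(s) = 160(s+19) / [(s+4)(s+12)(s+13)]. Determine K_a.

0

G(s) has no factors of s in the denominator, so the system is type 0.
K_a = lim_{s→0} s^2·G(s) = 0 (the extra factor of s kills the finite limit).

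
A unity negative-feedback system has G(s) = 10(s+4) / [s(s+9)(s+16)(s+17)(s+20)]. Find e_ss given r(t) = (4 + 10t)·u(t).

12240

System type = 1 (one pole at s=0). Treating each term separately:
  • 4: tracked with zero error.
  • 10t: e_ss = 10/K_v with K_v=1/1224 → 12240.
Total e_ss = 12240.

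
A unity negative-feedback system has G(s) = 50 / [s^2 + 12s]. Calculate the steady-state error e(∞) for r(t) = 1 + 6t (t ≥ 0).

1.44

Factoring s from the denominator leaves a polynomial with constant term 12, so the system is type 1. By superposition:
  • 1: tracked with zero error.
  • 6t: e_ss = 6/K_v with K_v=25/6 → 1.44.
Total e_ss = 1.44.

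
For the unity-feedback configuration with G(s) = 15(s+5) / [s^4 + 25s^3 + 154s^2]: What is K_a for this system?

The denominator has no term below 154s^2 — 2 poles at s=0, type 2.
K_a = lim_{s→0} s^2·G(s) = 15·5 / 154 = 75/154.

75/154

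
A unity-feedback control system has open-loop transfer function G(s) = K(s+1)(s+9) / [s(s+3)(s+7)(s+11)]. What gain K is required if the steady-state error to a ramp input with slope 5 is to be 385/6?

One free integrator in G(s): this is a type 1 system.
K_v = lim_{s→0} s·G(s) = K·1·9 / (3·7·11) = (3/77)·K.
e_ss = 5/K_v = 385/6 ⇒ K_v = 6/77 ⇒ K = (6/77)/(3/77) = 2.

2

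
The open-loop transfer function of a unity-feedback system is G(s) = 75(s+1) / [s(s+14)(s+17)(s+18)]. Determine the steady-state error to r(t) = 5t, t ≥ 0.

One free integrator in G(s): this is a type 1 system.
K_v = lim_{s→0} s·G(s) = 75·1 / (14·17·18) = 25/1428.
e_ss = 5/K_v = 5/(25/1428) = 285.6.

285.6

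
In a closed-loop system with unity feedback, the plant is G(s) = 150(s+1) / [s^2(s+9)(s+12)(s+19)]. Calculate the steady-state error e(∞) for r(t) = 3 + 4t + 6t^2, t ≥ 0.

164.16

G(s) has two factors of s in the denominator, so the system is type 2. Taking each input component in turn:
  • 3: tracked with zero error.
  • 4t: tracked with zero error.
  • 6t^2: e_ss = 12/K_a with K_a=25/342 → 164.16.
Total e_ss = 164.16.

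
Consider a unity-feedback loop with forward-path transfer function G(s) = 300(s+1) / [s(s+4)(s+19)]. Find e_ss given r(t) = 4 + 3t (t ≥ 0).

0.76

The open loop has one pole at the origin → type 1 system. Taking each input component in turn:
  • 4: tracked with zero error.
  • 3t: e_ss = 3/K_v with K_v=75/19 → 0.76.
Total e_ss = 0.76.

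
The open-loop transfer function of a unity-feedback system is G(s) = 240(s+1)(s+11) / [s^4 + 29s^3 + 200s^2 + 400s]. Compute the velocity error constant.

6.6

Lowest-order denominator term is 400s, so the open loop has 1 pole at the origin → type 1 system.
K_v = lim_{s→0} s·G(s) = 240·1·11 / 400 = 6.6.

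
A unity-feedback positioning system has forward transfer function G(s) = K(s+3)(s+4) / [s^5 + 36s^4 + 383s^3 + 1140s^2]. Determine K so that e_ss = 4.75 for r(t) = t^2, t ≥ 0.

Lowest-order denominator term is 1140s^2, so the open loop has 2 poles at the origin → type 2 system.
K_a = lim_{s→0} s^2·G(s) = K·3·4 / 1140 = (1/95)·K.
e_ss = 2/K_a = 4.75 ⇒ K_a = 8/19 ⇒ K = (8/19)/(1/95) = 40.

40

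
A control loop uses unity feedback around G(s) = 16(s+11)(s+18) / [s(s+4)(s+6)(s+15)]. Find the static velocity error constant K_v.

The open loop has one pole at the origin → type 1 system.
K_v = lim_{s→0} s·G(s) = 16·11·18 / (4·6·15) = 8.8.

8.8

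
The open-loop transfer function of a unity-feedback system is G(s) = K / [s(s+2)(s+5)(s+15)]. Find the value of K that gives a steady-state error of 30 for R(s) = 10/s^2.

50

System type = 1 (one pole at s=0).
K_v = lim_{s→0} s·G(s) = K / (2·5·15) = (1/150)·K.
e_ss = 10/K_v = 30 ⇒ K_v = 1/3 ⇒ K = (1/3)/(1/150) = 50.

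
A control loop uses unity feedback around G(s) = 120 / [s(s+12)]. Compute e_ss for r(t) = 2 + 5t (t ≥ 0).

0.5

One free integrator in G(s): this is a type 1 system. Treating each term separately:
  • 2: tracked with zero error.
  • 5t: e_ss = 5/K_v with K_v=10 → 0.5.
Total e_ss = 0.5.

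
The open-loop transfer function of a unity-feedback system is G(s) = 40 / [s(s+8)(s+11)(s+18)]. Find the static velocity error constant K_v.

The open loop has one pole at the origin → type 1 system.
K_v = lim_{s→0} s·G(s) = 40 / (8·11·18) = 5/198.

5/198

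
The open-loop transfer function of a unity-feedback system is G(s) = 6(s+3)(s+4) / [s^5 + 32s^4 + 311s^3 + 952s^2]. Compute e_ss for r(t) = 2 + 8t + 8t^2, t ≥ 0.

Lowest-order denominator term is 952s^2, so the open loop has 2 poles at the origin → type 2 system. Taking each input component in turn:
  • 2: tracked with zero error.
  • 8t: tracked with zero error.
  • 8t^2: e_ss = 16/K_a with K_a=9/119 → 1904/9.
Total e_ss = 1904/9.

1904/9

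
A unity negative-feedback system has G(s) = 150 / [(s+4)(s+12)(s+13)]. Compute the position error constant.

25/104

System type = 0 (no poles at s=0).
K_p = lim_{s→0} G(s) = 150 / (4·12·13) = 25/104.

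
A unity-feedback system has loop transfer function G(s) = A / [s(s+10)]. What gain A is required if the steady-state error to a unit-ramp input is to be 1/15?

150

System type = 1 (one pole at s=0).
K_v = lim_{s→0} s·G(s) = A / (10) = 0.1·A.
e_ss = 1/K_v = 1/15 ⇒ K_v = 15 ⇒ A = 15/0.1 = 150.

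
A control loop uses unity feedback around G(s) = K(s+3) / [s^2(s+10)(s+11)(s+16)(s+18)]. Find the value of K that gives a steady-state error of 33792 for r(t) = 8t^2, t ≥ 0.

System type = 2 (two poles at s=0).
K_a = lim_{s→0} s^2·G(s) = K·3 / (10·11·16·18) = (1/10560)·K.
e_ss = 16/K_a = 33792 ⇒ K_a = 1/2112 ⇒ K = (1/2112)/(1/10560) = 5.

5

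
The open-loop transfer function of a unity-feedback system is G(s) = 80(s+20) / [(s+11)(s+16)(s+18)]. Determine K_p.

50/99

G(s) has no factors of s in the denominator, so the system is type 0.
K_p = lim_{s→0} G(s) = 80·20 / (11·16·18) = 50/99.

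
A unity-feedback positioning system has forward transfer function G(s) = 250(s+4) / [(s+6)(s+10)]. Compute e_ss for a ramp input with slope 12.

System type = 0 (no poles at s=0).
For a type-0 system K_v = 0, so e_ss to a ramp input is unbounded.

infinity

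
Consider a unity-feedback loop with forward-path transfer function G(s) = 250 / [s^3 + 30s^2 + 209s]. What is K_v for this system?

250/209

The denominator has no term below 209s — 1 pole at s=0, type 1.
K_v = lim_{s→0} s·G(s) = 250 / 209 = 250/209.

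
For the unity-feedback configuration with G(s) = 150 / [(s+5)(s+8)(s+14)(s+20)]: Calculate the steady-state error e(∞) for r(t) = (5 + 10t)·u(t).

System type = 0 (no poles at s=0). Treating each term separately:
  • 5: e_ss = 5/(1+K_p) with K_p=3/224 → 1120/227.
  • 10t: a type-0 system cannot track it, e_ss → ∞.
The unbounded component dominates.

infinity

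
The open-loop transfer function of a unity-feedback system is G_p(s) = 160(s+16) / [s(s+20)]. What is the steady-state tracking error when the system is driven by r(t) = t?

System type = 1 (one pole at s=0).
K_v = lim_{s→0} s·G_p(s) = 160·16 / (20) = 128.
e_ss = 1/K_v = 1/128.

1/128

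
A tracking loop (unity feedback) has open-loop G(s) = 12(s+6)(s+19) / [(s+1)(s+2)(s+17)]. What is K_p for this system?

No free integrators in G(s): this is a type 0 system.
K_p = lim_{s→0} G(s) = 12·6·19 / (1·2·17) = 684/17.

684/17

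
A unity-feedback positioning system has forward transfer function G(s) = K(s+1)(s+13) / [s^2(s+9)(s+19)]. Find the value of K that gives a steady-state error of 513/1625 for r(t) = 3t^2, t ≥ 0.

250

The open loop has two poles at the origin → type 2 system.
K_a = lim_{s→0} s^2·G(s) = K·1·13 / (9·19) = (13/171)·K.
e_ss = 6/K_a = 513/1625 ⇒ K_a = 3250/171 ⇒ K = (3250/171)/(13/171) = 250.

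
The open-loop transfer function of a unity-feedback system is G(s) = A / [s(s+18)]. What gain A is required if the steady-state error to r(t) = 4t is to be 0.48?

One free integrator in G(s): this is a type 1 system.
K_v = lim_{s→0} s·G(s) = A / (18) = (1/18)·A.
e_ss = 4/K_v = 0.48 ⇒ K_v = 25/3 ⇒ A = (25/3)/(1/18) = 150.

150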